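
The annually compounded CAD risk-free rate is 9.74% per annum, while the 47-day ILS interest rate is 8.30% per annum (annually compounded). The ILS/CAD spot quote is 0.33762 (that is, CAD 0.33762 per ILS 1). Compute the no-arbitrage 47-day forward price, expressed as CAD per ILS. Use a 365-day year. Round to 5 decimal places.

T = 47/365 years.
CAD accumulates by (1 + 0.0974)^(47/365) = 1.012040.
ILS growth factor: (1 + 0.0830)^(47/365) = 1.0103201.
So F = 0.33762 × 1.012040 / 1.0103201 = 0.3381947 (CAD/ILS).

0.33819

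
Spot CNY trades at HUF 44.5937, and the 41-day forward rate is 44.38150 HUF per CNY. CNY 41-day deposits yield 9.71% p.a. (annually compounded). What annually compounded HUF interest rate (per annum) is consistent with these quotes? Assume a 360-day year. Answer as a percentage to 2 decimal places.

T = 41/360 years.
By CIP, F/S equals the HUF-to-CNY growth ratio: 44.3815/44.5937 = 0.9952415.
The CNY side grows by (1 + 0.0971)^(41/360) = 1.010610.
Hence g_HUF = 1.005801.
Annualise: 1.005801^(360/41) − 1 = 0.052100 = 5.21%.

5.21%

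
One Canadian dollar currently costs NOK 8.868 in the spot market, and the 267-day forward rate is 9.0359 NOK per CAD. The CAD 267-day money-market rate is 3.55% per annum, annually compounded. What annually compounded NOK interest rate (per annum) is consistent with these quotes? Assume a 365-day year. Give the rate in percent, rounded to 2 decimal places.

T = 267/365 years.
F/S = 9.0359/8.868 = 1.0189332 = (growth of NOK) / (growth of CAD).
CAD growth factor: (1 + 0.0355)^(267/365) = 1.0258466.
That pins the NOK growth at 1.0452692.
r = 1.0452692^(365/267) − 1 = 0.062394 → 6.24%.

6.24%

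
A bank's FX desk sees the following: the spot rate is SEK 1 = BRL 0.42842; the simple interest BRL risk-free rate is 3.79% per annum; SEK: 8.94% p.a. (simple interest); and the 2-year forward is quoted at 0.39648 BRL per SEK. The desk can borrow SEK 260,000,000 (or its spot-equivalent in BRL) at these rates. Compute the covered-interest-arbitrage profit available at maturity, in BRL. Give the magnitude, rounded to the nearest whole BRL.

BRL 1,683,861

T = 2 years.
Keep in SEK, deliver into the forward: 260,000,000·1.178800·0.39648 = BRL 121,516,362.24.
Swap to BRL now, deposit: 260,000,000·0.42842·1.075800 = BRL 119,832,501.36.
The quoted forward overvalues SEK, so borrow BRL, buy SEK at spot, deposit the SEK at 8.94%, and sell the proceeds forward at 0.39648.
Profit = 121,516,362.24 − 119,832,501.36 = BRL 1,683,861.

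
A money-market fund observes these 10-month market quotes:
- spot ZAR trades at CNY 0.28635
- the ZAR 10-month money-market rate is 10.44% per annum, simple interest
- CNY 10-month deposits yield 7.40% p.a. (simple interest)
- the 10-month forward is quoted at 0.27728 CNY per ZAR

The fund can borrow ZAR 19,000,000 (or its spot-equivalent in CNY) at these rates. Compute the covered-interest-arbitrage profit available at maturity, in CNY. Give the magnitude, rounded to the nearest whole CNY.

CNY 49,493

T = 10/12 years.
Route A — deposit ZAR, sell forward: 19,000,000 × 1.087000 × 0.27728 = CNY 5,726,663.84.
Route B — convert at spot, deposit CNY: 19,000,000 × 0.28635 × 1.061666667 = CNY 5,776,156.75.
The quoted forward undervalues ZAR, so borrow ZAR, convert to CNY at spot, deposit the CNY at 7.40%, and buy ZAR forward at 0.27728 to cover the loan.
Profit = 5,776,156.75 − 5,726,663.84 = CNY 49,493.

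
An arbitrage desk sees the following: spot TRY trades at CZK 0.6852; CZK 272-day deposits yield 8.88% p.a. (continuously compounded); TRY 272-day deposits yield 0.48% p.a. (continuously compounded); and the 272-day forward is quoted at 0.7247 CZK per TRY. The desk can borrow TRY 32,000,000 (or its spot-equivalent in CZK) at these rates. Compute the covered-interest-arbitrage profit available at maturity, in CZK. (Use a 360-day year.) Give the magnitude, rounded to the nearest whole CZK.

CZK 173,332

T = 272/360 years.
Keep in TRY, deliver into the forward: 32,000,000·1.003633251·0.7247 = CZK 23,274,656.54.
Swap to CZK now, deposit: 32,000,000·0.6852·1.0693952837 = CZK 23,447,988.75.
The quoted forward undervalues TRY, so borrow TRY, convert to CZK at spot, deposit the CZK at 8.88%, and buy TRY forward at 0.7247 to cover the loan.
Profit = 23,447,988.75 − 23,274,656.54 = CZK 173,332.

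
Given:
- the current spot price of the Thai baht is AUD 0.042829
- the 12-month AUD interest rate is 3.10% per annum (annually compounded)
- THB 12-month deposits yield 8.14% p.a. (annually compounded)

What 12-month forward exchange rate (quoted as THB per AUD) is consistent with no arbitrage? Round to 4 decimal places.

24.4901

T = 1 year.
Growth of 1 AUD over T: (1 + 0.0310)^1 = 1.031000.
Growth of 1 THB over T: (1 + 0.0814)^1 = 1.081400.
So F = 0.042829 × 1.031000 / 1.081400 = 0.040832901 (AUD/THB).
Invert for THB per AUD: 1 / 0.040832901 = 24.4901.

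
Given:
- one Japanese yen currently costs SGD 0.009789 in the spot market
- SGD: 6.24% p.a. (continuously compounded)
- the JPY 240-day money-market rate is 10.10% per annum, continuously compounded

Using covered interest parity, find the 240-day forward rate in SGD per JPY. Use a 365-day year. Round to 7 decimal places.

T = 240/365 years.
SGD growth factor: e^(0.0624×240/365) = 1.0418835.
JPY accumulates by e^(0.1010×240/365) = 1.0686658.
So F = 0.009789 × 1.0418835 / 1.0686658 = 0.009543674 (SGD/JPY).

0.0095437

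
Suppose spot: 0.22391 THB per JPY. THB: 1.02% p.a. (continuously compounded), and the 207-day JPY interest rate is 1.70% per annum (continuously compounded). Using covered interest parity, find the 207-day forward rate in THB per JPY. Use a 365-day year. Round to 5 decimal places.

T = 207/365 years.
THB growth factor: e^(0.0102×207/365) = 1.0058014.
JPY accumulates by e^(0.0170×207/365) = 1.0096877.
So F = 0.22391 × 1.0058014 / 1.0096877 = 0.2230482 (THB/JPY).

0.22305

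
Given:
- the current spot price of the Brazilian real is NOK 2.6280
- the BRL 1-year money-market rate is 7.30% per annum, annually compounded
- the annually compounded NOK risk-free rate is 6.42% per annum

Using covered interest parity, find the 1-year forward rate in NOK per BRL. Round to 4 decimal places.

2.6064

T = 1 year.
Growth of 1 NOK over T: (1 + 0.0642)^1 = 1.064200.
BRL accumulates by (1 + 0.0730)^1 = 1.073000.
CIP: F = S · (grow NOK)/(grow BRL) = 2.628 × 1.064200/1.073000 = 2.606447 NOK per BRL.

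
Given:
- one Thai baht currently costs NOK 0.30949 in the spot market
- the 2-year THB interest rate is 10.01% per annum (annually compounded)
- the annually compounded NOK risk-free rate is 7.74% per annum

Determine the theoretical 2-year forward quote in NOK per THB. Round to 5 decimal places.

T = 2 years.
Growth of 1 NOK over T: (1 + 0.0774)^2 = 1.1607908.
Growth of 1 THB over T: (1 + 0.1001)^2 = 1.210220.
Forward (NOK per THB) = 0.30949 × 1.1607908 / 1.210220 = 0.2968495.

0.29685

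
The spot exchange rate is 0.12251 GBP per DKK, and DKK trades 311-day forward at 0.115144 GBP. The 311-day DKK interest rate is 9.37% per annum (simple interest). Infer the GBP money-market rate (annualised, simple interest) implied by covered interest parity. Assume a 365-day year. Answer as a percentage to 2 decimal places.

T = 311/365 years.
F/S = 0.115144/0.12251 = 0.9398743 = (growth of GBP) / (growth of DKK).
The DKK side grows by 1 + 0.0937×311/365 = 1.0798375.
Hence g_GBP = 1.0149115.
r = (1.0149115 − 1)/(311/365) = 0.017501 → 1.75%.

1.75%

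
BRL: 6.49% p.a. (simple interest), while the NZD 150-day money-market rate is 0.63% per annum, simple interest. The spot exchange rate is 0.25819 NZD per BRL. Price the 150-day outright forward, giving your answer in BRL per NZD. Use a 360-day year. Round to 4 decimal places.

3.9674

T = 150/360 years.
NZD accumulates by 1 + 0.0063×150/360 = 1.002625.
Growth of 1 BRL over T: 1 + 0.0649×150/360 = 1.0270417.
CIP: F = S · (grow NZD)/(grow BRL) = 0.25819 × 1.002625/1.0270417 = 0.2520518 NZD per BRL.
Quoted the other way: 1/0.2520518 = 3.9674 BRL per NZD.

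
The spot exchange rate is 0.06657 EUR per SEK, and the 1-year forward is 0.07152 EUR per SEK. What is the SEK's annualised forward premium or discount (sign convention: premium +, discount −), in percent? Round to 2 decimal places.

+7.44%

T = 1 year.
(F − S)/S = (0.07152 − 0.06657)/0.06657 = 0.0743578.
×(1/T) gives 7.44% p.a.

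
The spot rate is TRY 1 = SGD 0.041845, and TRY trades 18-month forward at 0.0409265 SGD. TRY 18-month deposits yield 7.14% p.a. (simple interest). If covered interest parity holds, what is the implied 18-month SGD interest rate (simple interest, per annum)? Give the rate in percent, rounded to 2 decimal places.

5.52%

T = 18/12 years.
By CIP, F/S equals the SGD-to-TRY growth ratio: 0.0409265/0.041845 = 0.9780499.
The TRY side grows by 1 + 0.0714×18/12 = 1.107100.
That pins the SGD growth at 1.082799.
(1.082799 − 1)/T = 0.055199, i.e. 5.52%.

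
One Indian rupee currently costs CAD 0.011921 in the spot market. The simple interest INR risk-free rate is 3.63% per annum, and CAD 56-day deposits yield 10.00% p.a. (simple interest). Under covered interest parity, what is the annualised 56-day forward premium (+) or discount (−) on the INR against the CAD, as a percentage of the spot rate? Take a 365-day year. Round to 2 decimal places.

+6.33%

T = 56/365 years.
F = S · g_CAD/g_INR = 0.011921 × 1.0153425/1.0055693 = 0.012036861.
Annualised premium = (F − S)/S × (1/T) = (0.012036861 − 0.011921)/0.011921 ÷ (56/365) = 6.33%.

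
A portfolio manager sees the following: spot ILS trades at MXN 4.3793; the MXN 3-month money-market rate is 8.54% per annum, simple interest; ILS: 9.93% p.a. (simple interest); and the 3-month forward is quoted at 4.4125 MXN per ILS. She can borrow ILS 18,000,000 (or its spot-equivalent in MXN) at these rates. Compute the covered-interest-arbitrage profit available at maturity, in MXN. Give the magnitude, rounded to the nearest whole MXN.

MXN 886,361

T = 3/12 years.
Keep in ILS, deliver into the forward: 18,000,000·1.024825·4.4125 = MXN 81,396,725.63.
Swap to MXN now, deposit: 18,000,000·4.3793·1.021350 = MXN 80,510,364.99.
The quoted forward overvalues ILS, so borrow MXN, buy ILS at spot, deposit the ILS at 9.93%, and sell the proceeds forward at 4.4125.
Arbitrage profit = |81,396,725.63 − 80,510,364.99| = MXN 886,361.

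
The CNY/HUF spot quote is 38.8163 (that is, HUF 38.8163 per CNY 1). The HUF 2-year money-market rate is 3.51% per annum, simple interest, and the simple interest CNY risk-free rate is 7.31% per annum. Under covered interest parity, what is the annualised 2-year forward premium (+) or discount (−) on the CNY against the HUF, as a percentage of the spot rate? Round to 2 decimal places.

-3.32%

T = 2 years.
CIP forward (HUF per CNY) = 38.8163 × 1.070200/1.146200 = 36.2425443.
(F − S)/S ÷ T = (36.2425443 − 38.8163)/38.8163/2 = -0.033153 → -3.32%.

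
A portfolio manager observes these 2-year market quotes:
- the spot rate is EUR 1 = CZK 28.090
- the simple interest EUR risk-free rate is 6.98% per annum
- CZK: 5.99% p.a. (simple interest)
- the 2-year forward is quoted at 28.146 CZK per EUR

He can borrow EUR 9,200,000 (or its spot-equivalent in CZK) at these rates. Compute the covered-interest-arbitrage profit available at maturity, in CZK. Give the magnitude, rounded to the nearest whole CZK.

T = 2 years.
Invest the EUR and cover forward: 9,200,000 × 1.139600 × 28.146 = CZK 295,091,670.72.
Convert at spot and invest in CZK: 9,200,000 × 28.090 × 1.119800 = CZK 289,387,674.40.
The quoted forward overvalues EUR, so borrow CZK, buy EUR at spot, deposit the EUR at 6.98%, and sell the proceeds forward at 28.146.
The gap between the two covered legs is CZK 5,703,996.

CZK 5,703,996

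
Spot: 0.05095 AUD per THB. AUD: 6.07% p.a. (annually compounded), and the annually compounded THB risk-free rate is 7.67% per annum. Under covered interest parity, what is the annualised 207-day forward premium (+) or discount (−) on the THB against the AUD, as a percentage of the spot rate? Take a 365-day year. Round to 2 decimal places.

T = 207/365 years.
No-arbitrage forward: 0.05095 × 1.0339848 / 1.0428015 = 0.05051923 AUD/THB.
(F − S)/S ÷ T = (0.05051923 − 0.05095)/0.05095/(207/365) = -0.014908 → -1.49%.

-1.49%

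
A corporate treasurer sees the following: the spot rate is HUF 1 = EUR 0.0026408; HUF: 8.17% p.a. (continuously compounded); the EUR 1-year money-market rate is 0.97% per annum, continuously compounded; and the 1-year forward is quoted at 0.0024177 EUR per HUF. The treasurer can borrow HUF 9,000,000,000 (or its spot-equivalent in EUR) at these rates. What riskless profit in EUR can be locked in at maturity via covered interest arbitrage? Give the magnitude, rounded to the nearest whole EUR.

EUR 387,190

T = 1 year.
Route A — deposit HUF, sell forward: 9,000,000,000 × 1.0851302219 × 0.0024177 = EUR 23,611,674.04.
Route B — convert at spot, deposit EUR: 9,000,000,000 × 0.0026408 × 1.0097471975 = EUR 23,998,863.59.
The quoted forward undervalues HUF, so borrow HUF, convert to EUR at spot, deposit the EUR at 0.97%, and buy HUF forward at 0.0024177 to cover the loan.
Profit = 23,998,863.59 − 23,611,674.04 = EUR 387,190.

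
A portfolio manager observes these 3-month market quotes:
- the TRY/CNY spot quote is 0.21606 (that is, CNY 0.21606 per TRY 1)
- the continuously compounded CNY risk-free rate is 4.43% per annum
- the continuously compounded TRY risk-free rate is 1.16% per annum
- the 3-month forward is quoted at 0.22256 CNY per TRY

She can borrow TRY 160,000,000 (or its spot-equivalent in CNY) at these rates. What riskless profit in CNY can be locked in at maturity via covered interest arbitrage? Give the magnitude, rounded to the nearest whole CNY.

T = 3/12 years.
Keep in TRY, deliver into the forward: 160,000,000·1.0029042091·0.22256 = CNY 35,713,017.72.
Swap to CNY now, deposit: 160,000,000·0.21606·1.0111365548 = CNY 34,954,586.24.
The quoted forward overvalues TRY, so borrow CNY, buy TRY at spot, deposit the TRY at 1.16%, and sell the proceeds forward at 0.22256.
Profit = 35,713,017.72 − 34,954,586.24 = CNY 758,431.

CNY 758,431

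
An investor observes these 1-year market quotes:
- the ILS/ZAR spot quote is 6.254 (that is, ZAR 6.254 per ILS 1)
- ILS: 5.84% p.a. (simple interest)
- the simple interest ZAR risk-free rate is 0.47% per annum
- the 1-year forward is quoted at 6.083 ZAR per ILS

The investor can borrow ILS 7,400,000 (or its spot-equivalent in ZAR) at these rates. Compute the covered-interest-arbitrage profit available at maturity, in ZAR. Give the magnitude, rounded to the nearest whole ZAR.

T = 1 year.
Invest the ILS and cover forward: 7,400,000 × 1.058400 × 6.083 = ZAR 47,643,029.28.
Convert at spot and invest in ZAR: 7,400,000 × 6.254 × 1.004700 = ZAR 46,497,114.12.
The quoted forward overvalues ILS, so borrow ZAR, buy ILS at spot, deposit the ILS at 5.84%, and sell the proceeds forward at 6.083.
Arbitrage profit = |47,643,029.28 − 46,497,114.12| = ZAR 1,145,915.

ZAR 1,145,915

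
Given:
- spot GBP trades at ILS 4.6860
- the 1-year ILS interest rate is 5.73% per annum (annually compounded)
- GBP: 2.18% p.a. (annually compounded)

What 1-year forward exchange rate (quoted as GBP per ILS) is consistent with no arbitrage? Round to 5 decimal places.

0.20624

T = 1 year.
Growth of 1 ILS over T: (1 + 0.0573)^1 = 1.057300.
GBP growth factor: (1 + 0.0218)^1 = 1.021800.
CIP: F = S · (grow ILS)/(grow GBP) = 4.686 × 1.057300/1.021800 = 4.848804 ILS per GBP.
Invert for GBP per ILS: 1 / 4.848804 = 0.20624.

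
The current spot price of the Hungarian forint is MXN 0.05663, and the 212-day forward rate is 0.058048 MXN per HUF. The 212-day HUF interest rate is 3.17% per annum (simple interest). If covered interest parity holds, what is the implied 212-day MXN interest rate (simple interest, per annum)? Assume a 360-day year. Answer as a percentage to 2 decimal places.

T = 212/360 years.
F/S = 0.058048/0.05663 = 1.0250397 = (growth of MXN) / (growth of HUF).
The HUF side grows by 1 + 0.0317×212/360 = 1.0186678.
Hence g_MXN = 1.0441749.
r = (1.0441749 − 1)/(212/360) = 0.075014 → 7.50%.

7.50%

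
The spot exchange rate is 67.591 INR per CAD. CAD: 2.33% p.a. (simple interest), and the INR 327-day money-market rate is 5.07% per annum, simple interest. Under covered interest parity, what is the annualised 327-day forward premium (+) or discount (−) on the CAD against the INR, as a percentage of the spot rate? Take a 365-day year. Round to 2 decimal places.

T = 327/365 years.
CIP forward (INR per CAD) = 67.591 × 1.0454216/1.0208742 = 69.216257.
Annualised premium = (F − S)/S × (1/T) = (69.216257 − 67.591)/67.591 ÷ (327/365) = 2.68%.

+2.68%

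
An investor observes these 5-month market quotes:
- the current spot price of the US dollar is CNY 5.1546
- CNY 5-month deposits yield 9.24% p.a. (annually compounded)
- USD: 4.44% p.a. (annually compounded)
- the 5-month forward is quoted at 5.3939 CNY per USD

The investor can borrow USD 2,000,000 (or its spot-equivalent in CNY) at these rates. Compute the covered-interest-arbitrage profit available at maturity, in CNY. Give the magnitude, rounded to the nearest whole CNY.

T = 5/12 years.
Route A — deposit USD, sell forward: 2,000,000 × 1.018265883 × 5.3939 = CNY 10,984,848.69.
Route B — convert at spot, deposit CNY: 2,000,000 × 5.1546 × 1.0375101914 = CNY 10,695,900.07.
The quoted forward overvalues USD, so borrow CNY, buy USD at spot, deposit the USD at 4.44%, and sell the proceeds forward at 5.3939.
The gap between the two covered legs is CNY 288,949.

CNY 288,949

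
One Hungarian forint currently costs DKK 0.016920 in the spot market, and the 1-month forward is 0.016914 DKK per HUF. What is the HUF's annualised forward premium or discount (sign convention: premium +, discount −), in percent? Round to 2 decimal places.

T = 1/12 years.
Period premium: (0.016914 − 0.01692)/0.01692 = -0.0003546.
Per annum: -0.0003546 / (1/12) = -0.004255 = -0.43%.

-0.43%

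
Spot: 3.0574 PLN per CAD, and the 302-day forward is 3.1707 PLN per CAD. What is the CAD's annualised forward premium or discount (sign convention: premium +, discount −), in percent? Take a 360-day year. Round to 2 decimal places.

+4.42%

T = 302/360 years.
Period premium: (3.1707 − 3.0574)/3.0574 = 0.0370576.
×(1/T) gives 4.42% p.a.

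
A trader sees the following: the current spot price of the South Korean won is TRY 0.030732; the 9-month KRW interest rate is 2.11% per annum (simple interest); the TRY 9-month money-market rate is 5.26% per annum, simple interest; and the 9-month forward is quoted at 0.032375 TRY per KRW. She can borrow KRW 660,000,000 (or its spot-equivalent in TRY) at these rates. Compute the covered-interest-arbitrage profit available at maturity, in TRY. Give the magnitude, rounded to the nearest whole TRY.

T = 9/12 years.
Route A — deposit KRW, sell forward: 660,000,000 × 1.015825 × 0.032375 = TRY 21,705,640.69.
Route B — convert at spot, deposit TRY: 660,000,000 × 0.030732 × 1.039450 = TRY 21,083,289.08.
The quoted forward overvalues KRW, so borrow TRY, buy KRW at spot, deposit the KRW at 2.11%, and sell the proceeds forward at 0.032375.
The gap between the two covered legs is TRY 622,352.

TRY 622,352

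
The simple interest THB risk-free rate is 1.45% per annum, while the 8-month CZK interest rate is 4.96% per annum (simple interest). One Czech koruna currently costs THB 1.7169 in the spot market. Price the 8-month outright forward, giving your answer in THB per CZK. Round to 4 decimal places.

T = 8/12 years.
THB growth factor: 1 + 0.0145×8/12 = 1.0096667.
CZK accumulates by 1 + 0.0496×8/12 = 1.0330667.
So F = 1.7169 × 1.0096667 / 1.0330667 = 1.678010 (THB/CZK).

1.6780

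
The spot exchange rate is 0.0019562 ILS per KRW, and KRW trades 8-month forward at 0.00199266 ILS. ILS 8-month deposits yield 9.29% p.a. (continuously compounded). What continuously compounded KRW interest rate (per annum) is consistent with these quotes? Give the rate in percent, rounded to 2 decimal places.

6.52%

T = 8/12 years.
CIP gives F = S · g_ILS/g_KRW, so g_ILS/g_KRW = 0.00199266/0.0019562 = 1.0186382.
The ILS side grows by e^(0.0929×8/12) = 1.0638914.
That pins the KRW growth at 1.0444252.
Take logs: ln 1.0444252 / (8/12) = 0.065200, so 6.52%.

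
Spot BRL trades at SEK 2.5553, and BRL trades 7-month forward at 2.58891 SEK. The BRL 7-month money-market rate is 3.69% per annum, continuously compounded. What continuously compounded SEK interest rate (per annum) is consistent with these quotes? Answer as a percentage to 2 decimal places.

T = 7/12 years.
By CIP, F/S equals the SEK-to-BRL growth ratio: 2.58891/2.5553 = 1.0131531.
BRL growth factor: e^(0.0369×7/12) = 1.0217583.
Hence g_SEK = 1.0351976.
r = ln(1.0351976)/(7/12) = 0.059301 → 5.93%.

5.93%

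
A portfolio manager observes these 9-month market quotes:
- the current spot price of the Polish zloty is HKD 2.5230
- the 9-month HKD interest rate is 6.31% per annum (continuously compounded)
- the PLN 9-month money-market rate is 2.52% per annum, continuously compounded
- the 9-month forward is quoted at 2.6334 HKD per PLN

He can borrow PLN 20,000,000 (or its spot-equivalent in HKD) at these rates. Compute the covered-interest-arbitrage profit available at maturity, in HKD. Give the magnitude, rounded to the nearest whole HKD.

T = 9/12 years.
Keep in PLN, deliver into the forward: 20,000,000·1.0190797355·2.6334 = HKD 53,672,891.51.
Swap to HKD now, deposit: 20,000,000·2.5230·1.0484627041 = HKD 52,905,428.05.
The quoted forward overvalues PLN, so borrow HKD, buy PLN at spot, deposit the PLN at 2.52%, and sell the proceeds forward at 2.6334.
Arbitrage profit = |53,672,891.51 − 52,905,428.05| = HKD 767,463.

HKD 767,463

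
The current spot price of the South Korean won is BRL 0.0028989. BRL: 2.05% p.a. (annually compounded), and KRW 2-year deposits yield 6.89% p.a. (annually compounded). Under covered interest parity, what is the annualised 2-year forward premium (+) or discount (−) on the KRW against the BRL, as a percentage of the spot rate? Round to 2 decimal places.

T = 2 years.
No-arbitrage forward: 0.0028989 × 1.0414202 / 1.1425472 = 0.0026423180 BRL/KRW.
Annualised premium = (F − S)/S × (1/T) = (0.0026423180 − 0.0028989)/0.0028989 ÷ 2 = -4.43%.

-4.43%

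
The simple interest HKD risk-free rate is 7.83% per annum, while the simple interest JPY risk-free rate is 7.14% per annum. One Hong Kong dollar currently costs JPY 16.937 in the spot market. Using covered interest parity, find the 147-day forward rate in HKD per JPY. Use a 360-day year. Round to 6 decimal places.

T = 147/360 years.
Growth of 1 JPY over T: 1 + 0.0714×147/360 = 1.029155.
Growth of 1 HKD over T: 1 + 0.0783×147/360 = 1.0319725.
CIP: F = S · (grow JPY)/(grow HKD) = 16.937 × 1.029155/1.0319725 = 16.89076 JPY per HKD.
Quoted the other way: 1/16.89076 = 0.059204 HKD per JPY.

0.059204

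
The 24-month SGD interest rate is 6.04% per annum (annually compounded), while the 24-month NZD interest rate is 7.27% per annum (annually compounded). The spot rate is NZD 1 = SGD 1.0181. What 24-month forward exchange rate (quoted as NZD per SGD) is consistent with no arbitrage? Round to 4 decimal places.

T = 2 years.
Growth of 1 SGD over T: (1 + 0.0604)^2 = 1.1244482.
NZD accumulates by (1 + 0.0727)^2 = 1.1506853.
CIP: F = S · (grow SGD)/(grow NZD) = 1.0181 × 1.1244482/1.1506853 = 0.9948860 SGD per NZD.
Invert for NZD per SGD: 1 / 0.9948860 = 1.0051.

1.0051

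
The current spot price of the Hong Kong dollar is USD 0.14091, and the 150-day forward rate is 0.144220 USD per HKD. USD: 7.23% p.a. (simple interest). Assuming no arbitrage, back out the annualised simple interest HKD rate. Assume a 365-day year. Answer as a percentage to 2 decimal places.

1.48%

T = 150/365 years.
CIP gives F = S · g_USD/g_HKD, so g_USD/g_HKD = 0.14422/0.14091 = 1.0234902.
The USD side grows by 1 + 0.0723×150/365 = 1.0297123.
So the HKD growth factor = 1.0060793.
(1.0060793 − 1)/T = 0.014793, i.e. 1.48%.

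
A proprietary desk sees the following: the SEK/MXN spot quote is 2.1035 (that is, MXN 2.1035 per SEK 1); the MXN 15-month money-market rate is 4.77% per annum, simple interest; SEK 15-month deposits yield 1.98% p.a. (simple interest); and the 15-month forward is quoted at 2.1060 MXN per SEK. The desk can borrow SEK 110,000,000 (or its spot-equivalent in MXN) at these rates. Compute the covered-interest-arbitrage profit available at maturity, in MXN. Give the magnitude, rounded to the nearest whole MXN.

MXN 7,787,746

T = 15/12 years.
Keep in SEK, deliver into the forward: 110,000,000·1.024750·2.1060 = MXN 237,393,585.00.
Swap to MXN now, deposit: 110,000,000·2.1035·1.059625 = MXN 245,181,330.63.
The quoted forward undervalues SEK, so borrow SEK, convert to MXN at spot, deposit the MXN at 4.77%, and buy SEK forward at 2.1060 to cover the loan.
The gap between the two covered legs is MXN 7,787,746.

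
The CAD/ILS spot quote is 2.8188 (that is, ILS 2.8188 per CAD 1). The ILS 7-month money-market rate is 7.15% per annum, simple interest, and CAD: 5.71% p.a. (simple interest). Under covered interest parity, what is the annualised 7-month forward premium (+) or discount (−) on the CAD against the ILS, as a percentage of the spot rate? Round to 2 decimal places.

+1.39%

T = 7/12 years.
F = S · g_ILS/g_CAD = 2.8188 × 1.0417083/1.0333083 = 2.8417147.
(F − S)/S ÷ T = (2.8417147 − 2.8188)/2.8188/(7/12) = 0.013936 → 1.39%.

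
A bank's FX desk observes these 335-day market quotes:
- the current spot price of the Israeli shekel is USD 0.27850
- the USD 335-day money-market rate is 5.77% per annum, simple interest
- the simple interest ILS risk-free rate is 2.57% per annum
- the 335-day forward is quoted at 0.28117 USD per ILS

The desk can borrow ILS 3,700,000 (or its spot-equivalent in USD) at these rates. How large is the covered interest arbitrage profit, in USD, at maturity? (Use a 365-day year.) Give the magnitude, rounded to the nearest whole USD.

T = 335/365 years.
Route A — deposit ILS, sell forward: 3,700,000 × 1.023587671 × 0.28117 = USD 1,064,867.94.
Route B — convert at spot, deposit USD: 3,700,000 × 0.27850 × 1.052957534 = USD 1,085,020.09.
The quoted forward undervalues ILS, so borrow ILS, convert to USD at spot, deposit the USD at 5.77%, and buy ILS forward at 0.28117 to cover the loan.
Profit = 1,085,020.09 − 1,064,867.94 = USD 20,152.

USD 20,152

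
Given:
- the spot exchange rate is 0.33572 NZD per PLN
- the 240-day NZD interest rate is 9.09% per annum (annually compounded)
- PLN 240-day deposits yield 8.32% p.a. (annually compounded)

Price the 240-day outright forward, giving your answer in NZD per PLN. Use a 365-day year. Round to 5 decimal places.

0.33729

T = 240/365 years.
NZD growth factor: (1 + 0.0909)^(240/365) = 1.0588755.
Growth of 1 PLN over T: (1 + 0.0832)^(240/365) = 1.0539551.
Forward (NZD per PLN) = 0.33572 × 1.0588755 / 1.0539551 = 0.3372873.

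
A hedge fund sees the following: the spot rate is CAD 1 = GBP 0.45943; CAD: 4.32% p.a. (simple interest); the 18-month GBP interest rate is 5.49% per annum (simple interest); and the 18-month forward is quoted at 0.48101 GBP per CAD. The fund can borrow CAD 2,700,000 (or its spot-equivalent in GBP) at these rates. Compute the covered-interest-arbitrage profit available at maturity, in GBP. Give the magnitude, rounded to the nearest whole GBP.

T = 18/12 years.
Invest the CAD and cover forward: 2,700,000 × 1.064800 × 0.48101 = GBP 1,382,884.51.
Convert at spot and invest in GBP: 2,700,000 × 0.45943 × 1.082350 = GBP 1,342,612.96.
The quoted forward overvalues CAD, so borrow GBP, buy CAD at spot, deposit the CAD at 4.32%, and sell the proceeds forward at 0.48101.
The gap between the two covered legs is GBP 40,272.

GBP 40,272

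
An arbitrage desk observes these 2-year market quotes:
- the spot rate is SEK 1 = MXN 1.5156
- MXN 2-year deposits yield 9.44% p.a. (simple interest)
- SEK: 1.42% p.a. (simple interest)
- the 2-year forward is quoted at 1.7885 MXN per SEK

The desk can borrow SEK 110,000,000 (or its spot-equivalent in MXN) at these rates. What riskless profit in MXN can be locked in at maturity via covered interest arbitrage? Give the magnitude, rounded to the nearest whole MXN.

T = 2 years.
Invest the SEK and cover forward: 110,000,000 × 1.028400 × 1.7885 = MXN 202,322,274.00.
Convert at spot and invest in MXN: 110,000,000 × 1.5156 × 1.188800 = MXN 198,191,980.80.
The quoted forward overvalues SEK, so borrow MXN, buy SEK at spot, deposit the SEK at 1.42%, and sell the proceeds forward at 1.7885.
Arbitrage profit = |202,322,274.00 − 198,191,980.80| = MXN 4,130,293.

MXN 4,130,293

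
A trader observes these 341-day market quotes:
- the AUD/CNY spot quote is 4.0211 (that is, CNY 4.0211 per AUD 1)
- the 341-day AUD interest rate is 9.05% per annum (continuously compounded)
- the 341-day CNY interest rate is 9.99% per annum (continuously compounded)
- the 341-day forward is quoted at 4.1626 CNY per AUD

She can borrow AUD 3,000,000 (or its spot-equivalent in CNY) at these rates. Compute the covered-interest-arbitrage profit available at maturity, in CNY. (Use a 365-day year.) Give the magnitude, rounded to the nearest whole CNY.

CNY 346,159

T = 341/365 years.
Invest the AUD and cover forward: 3,000,000 × 1.0882265089 × 4.1626 = CNY 13,589,555.00.
Convert at spot and invest in CNY: 3,000,000 × 4.0211 × 1.0978253109 = CNY 13,243,396.07.
The quoted forward overvalues AUD, so borrow CNY, buy AUD at spot, deposit the AUD at 9.05%, and sell the proceeds forward at 4.1626.
Profit = 13,589,555.00 − 13,243,396.07 = CNY 346,159.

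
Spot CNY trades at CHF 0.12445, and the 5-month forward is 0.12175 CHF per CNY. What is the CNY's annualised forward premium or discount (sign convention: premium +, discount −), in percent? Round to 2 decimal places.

-5.21%

T = 5/12 years.
CNY trades forward at -2.16955% vs spot over the period.
×(1/T) gives -5.21% p.a.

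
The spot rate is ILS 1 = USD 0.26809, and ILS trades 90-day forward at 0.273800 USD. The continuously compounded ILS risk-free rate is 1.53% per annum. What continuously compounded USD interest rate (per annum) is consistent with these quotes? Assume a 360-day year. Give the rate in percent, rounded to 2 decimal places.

T = 90/360 years.
By CIP, F/S equals the USD-to-ILS growth ratio: 0.2738/0.26809 = 1.0212988.
ILS growth factor: e^(0.0153×90/360) = 1.0038323.
Hence g_USD = 1.0252127.
Take logs: ln 1.0252127 / (90/360) = 0.099600, so 9.96%.

9.96%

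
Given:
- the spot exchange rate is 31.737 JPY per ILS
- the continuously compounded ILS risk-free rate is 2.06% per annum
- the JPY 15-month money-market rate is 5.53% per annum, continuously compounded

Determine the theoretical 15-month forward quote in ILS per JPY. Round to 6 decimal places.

0.030171

T = 15/12 years.
JPY accumulates by e^(0.0553×15/12) = 1.0715701.
Growth of 1 ILS over T: e^(0.0206×15/12) = 1.0260844.
So F = 31.737 × 1.0715701 / 1.0260844 = 33.14388 (JPY/ILS).
Quoted the other way: 1/33.14388 = 0.030171 ILS per JPY.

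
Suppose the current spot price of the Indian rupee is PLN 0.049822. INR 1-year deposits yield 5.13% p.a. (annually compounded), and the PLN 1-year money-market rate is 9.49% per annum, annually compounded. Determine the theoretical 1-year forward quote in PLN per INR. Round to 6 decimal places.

0.051888

T = 1 year.
Growth of 1 PLN over T: (1 + 0.0949)^1 = 1.094900.
Growth of 1 INR over T: (1 + 0.0513)^1 = 1.051300.
So F = 0.049822 × 1.094900 / 1.051300 = 0.05188824 (PLN/INR).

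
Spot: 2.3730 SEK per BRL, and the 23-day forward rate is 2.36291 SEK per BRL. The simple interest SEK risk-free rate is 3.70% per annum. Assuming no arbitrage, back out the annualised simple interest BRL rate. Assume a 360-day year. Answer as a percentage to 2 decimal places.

T = 23/360 years.
CIP gives F = S · g_SEK/g_BRL, so g_SEK/g_BRL = 2.36291/2.373 = 0.9957480.
SEK growth factor: 1 + 0.0370×23/360 = 1.0023639.
Hence g_BRL = 1.0066442.
(1.0066442 − 1)/T = 0.103996, i.e. 10.40%.

10.40%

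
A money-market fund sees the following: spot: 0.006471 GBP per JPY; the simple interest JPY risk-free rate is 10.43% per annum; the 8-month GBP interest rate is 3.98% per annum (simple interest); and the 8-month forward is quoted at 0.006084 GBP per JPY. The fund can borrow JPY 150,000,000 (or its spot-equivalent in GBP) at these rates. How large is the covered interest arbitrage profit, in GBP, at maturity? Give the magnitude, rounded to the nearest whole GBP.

GBP 20,348

T = 8/12 years.
Keep in JPY, deliver into the forward: 150,000,000·1.06953333·0.006084 = GBP 976,056.12.
Swap to GBP now, deposit: 150,000,000·0.006471·1.02653333 = GBP 996,404.58.
The quoted forward undervalues JPY, so borrow JPY, convert to GBP at spot, deposit the GBP at 3.98%, and buy JPY forward at 0.006084 to cover the loan.
The gap between the two covered legs is GBP 20,348.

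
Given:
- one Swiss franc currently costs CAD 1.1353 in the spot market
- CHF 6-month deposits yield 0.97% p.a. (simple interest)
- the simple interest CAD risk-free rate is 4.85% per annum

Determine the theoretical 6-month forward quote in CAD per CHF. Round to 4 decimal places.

T = 6/12 years.
CAD growth factor: 1 + 0.0485×6/12 = 1.024250.
CHF accumulates by 1 + 0.0097×6/12 = 1.004850.
So F = 1.1353 × 1.024250 / 1.004850 = 1.157219 (CAD/CHF).

1.1572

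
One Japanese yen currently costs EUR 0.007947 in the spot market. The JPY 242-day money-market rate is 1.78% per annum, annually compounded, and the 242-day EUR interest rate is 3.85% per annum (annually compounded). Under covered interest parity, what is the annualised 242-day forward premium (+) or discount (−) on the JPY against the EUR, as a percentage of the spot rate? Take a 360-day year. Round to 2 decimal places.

T = 242/360 years.
CIP forward (EUR per JPY) = 0.007947 × 1.025720/1.0119309 = 0.008055290.
Annualised premium = (F − S)/S × (1/T) = (0.008055290 − 0.007947)/0.007947 ÷ (242/360) = 2.03%.

+2.03%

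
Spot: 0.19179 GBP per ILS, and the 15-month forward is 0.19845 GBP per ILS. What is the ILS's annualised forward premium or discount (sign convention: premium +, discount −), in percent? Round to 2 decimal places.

+2.78%

T = 15/12 years.
Period premium: (0.19845 − 0.19179)/0.19179 = 0.0347255.
Per annum: 0.0347255 / (15/12) = 0.027780 = 2.78%.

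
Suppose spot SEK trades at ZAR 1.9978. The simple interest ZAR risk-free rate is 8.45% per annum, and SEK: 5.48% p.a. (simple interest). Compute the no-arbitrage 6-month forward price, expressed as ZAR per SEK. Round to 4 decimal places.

2.0267

T = 6/12 years.
ZAR accumulates by 1 + 0.0845×6/12 = 1.042250.
Growth of 1 SEK over T: 1 + 0.0548×6/12 = 1.027400.
So F = 1.9978 × 1.042250 / 1.027400 = 2.026676 (ZAR/SEK).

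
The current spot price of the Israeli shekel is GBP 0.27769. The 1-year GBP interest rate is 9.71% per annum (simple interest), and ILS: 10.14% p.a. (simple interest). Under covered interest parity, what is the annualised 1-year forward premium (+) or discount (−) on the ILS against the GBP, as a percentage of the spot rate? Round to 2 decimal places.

T = 1 year.
No-arbitrage forward: 0.27769 × 1.097100 / 1.101400 = 0.27660586 GBP/ILS.
Annualised premium = (F − S)/S × (1/T) = (0.27660586 − 0.27769)/0.27769 ÷ 1 = -0.39%.

-0.39%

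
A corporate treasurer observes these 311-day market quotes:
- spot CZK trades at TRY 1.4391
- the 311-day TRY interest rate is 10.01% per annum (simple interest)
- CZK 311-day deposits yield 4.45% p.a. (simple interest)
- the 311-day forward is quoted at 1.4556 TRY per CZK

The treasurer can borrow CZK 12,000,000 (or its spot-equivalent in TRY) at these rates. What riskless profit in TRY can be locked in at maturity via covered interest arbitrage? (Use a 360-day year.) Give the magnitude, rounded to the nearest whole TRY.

T = 311/360 years.
Route A — deposit CZK, sell forward: 12,000,000 × 1.0384430556 × 1.4556 = TRY 18,138,692.54.
Route B — convert at spot, deposit TRY: 12,000,000 × 1.4391 × 1.0864752778 = TRY 18,762,558.87.
The quoted forward undervalues CZK, so borrow CZK, convert to TRY at spot, deposit the TRY at 10.01%, and buy CZK forward at 1.4556 to cover the loan.
Profit = 18,762,558.87 − 18,138,692.54 = TRY 623,866.

TRY 623,866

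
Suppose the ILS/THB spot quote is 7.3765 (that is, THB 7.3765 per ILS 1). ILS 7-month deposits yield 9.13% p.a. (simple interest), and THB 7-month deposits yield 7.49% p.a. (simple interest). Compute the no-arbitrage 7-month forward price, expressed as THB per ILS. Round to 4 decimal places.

7.3095

T = 7/12 years.
THB accumulates by 1 + 0.0749×7/12 = 1.0436917.
ILS growth factor: 1 + 0.0913×7/12 = 1.0532583.
Forward (THB per ILS) = 7.3765 × 1.0436917 / 1.0532583 = 7.309500.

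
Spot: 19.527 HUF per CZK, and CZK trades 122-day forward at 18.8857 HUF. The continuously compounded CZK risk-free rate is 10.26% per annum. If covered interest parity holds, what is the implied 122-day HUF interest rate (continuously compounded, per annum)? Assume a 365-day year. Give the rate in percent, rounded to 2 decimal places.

0.27%

T = 122/365 years.
By CIP, F/S equals the HUF-to-CZK growth ratio: 18.8857/19.527 = 0.9671583.
CZK growth factor: e^(0.1026×122/365) = 1.0348885.
Hence g_HUF = 1.000901.
Take logs: ln 1.000901 / (122/365) = 0.002694, so 0.27%.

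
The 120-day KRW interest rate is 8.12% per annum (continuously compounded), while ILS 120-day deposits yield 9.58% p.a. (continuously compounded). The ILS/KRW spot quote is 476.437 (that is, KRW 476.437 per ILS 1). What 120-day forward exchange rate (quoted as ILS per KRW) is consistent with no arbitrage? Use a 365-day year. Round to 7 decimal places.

0.0021090

T = 120/365 years.
KRW accumulates by e^(0.0812×120/365) = 1.0270554.
ILS growth factor: e^(0.0958×120/365) = 1.0319971.
So F = 476.437 × 1.0270554 / 1.0319971 = 474.1556 (KRW/ILS).
Invert for ILS per KRW: 1 / 474.1556 = 0.0021090.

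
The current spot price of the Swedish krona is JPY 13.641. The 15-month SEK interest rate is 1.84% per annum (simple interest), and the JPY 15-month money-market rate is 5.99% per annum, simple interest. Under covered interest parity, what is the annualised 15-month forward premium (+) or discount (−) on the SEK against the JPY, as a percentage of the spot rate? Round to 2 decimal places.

+4.06%

T = 15/12 years.
F = S · g_JPY/g_SEK = 13.641 × 1.074875/1.023000 = 14.332717.
Annualised premium = (F − S)/S × (1/T) = (14.332717 − 13.641)/13.641 ÷ (15/12) = 4.06%.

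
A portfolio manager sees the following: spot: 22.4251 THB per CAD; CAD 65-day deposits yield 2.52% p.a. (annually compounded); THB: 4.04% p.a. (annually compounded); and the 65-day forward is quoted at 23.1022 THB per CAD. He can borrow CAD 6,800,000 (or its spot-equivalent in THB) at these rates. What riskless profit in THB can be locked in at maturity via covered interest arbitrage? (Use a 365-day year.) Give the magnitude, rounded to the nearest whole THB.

T = 65/365 years.
Route A — deposit CAD, sell forward: 6,800,000 × 1.00444189503 × 23.1022 = THB 157,792,759.32.
Route B — convert at spot, deposit THB: 6,800,000 × 22.4251 × 1.00707792146 = THB 153,569,997.06.
The quoted forward overvalues CAD, so borrow THB, buy CAD at spot, deposit the CAD at 2.52%, and sell the proceeds forward at 23.1022.
Profit = 157,792,759.32 − 153,569,997.06 = THB 4,222,762.

THB 4,222,762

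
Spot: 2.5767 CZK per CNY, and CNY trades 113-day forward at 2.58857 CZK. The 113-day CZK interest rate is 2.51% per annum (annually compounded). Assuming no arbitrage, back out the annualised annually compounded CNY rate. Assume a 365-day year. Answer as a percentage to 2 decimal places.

T = 113/365 years.
CIP gives F = S · g_CZK/g_CNY, so g_CZK/g_CNY = 2.58857/2.5767 = 1.0046067.
The CZK side grows by (1 + 0.0251)^(113/365) = 1.0077043.
Hence g_CNY = 1.0030834.
Annualise: 1.0030834^(365/113) − 1 = 0.009994 = 1.00%.

1.00%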